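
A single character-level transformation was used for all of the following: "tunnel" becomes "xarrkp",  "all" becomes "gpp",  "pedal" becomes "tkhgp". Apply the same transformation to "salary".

wgpgvc

The shift depends on letter class: consonant t→x is +4, but vowel u→a is +6. The rule splits by letter class: vowels +6, consonants +4.
For salary: s(cons)+4=w, a(vowel)+6=g, l(cons)+4=p, a(vowel)+6=g, r(cons)+4=v, y(cons)+4=c.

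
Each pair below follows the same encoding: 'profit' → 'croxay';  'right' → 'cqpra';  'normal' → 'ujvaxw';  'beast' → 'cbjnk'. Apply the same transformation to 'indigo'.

The output letters match the input read backwards, each shifted +9: profit reversed is tiforp. Two steps: reverse the string, then apply a Caesar shift of +9.
On indigo: reverse → ogidni; then shift: o+9=x, g+9=p, i+9=r, d+9=m, n+9=w, i+9=r.

xprmwr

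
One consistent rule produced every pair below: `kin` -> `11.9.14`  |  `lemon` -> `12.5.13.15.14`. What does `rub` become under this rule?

18.21.2

k is letter #11 and maps to 11: an offset of 0. Letters become their 1-indexed alphabet positions: a=1 … z=26.
For rub: r=18→18, u=21→21, b=2→2.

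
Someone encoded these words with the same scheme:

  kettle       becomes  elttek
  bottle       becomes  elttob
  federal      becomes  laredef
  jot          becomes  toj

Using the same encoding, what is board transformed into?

The output letters match the input read backwards: kettle reversed is elttek. The word is simply reversed.
On board: reverse → draob.

draob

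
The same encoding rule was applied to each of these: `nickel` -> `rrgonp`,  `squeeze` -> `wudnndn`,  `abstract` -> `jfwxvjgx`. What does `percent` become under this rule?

Two shifts are in play — +9 for a/e/i/o/u, +4 for every other letter.
On percent: p(cons)+4=t, e(vowel)+9=n, r(cons)+4=v, c(cons)+4=g, e(vowel)+9=n, n(cons)+4=r, t(cons)+4=x.

tnvgnrx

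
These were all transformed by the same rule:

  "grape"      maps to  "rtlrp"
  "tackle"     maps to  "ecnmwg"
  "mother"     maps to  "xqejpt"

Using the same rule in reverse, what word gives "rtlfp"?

grade

Shifts by position in grape: pos 0: g→r (+11), pos 1: r→t (+2), pos 2: a→l (+11), pos 3: p→r (+2) — repeating every 2. A repeating key of period 2 is used — shifts +11, +2 over and over.
Reversing it on rtlfp: r−11=g, t−2=r, l−11=a, f−2=d, p−11=e.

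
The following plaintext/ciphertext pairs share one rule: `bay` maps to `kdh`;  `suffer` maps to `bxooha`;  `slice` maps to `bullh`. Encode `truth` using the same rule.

caxcq

The shift depends on letter class: consonant b→k is +9, but vowel a→d is +3. The rule splits by letter class: vowels +3, consonants +9.
On truth: t(cons)+9=c, r(cons)+9=a, u(vowel)+3=x, t(cons)+9=c, h(cons)+9=q.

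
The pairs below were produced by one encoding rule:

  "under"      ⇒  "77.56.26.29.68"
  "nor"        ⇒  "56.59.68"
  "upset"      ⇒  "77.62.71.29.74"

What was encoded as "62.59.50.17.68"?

polar

u(#21)→77 and n(#14)→56: differences scale by 3, so n = 3·pos + 14. Each letter becomes 3×(its alphabet position, a=1..z=26) + 14.
Decoding 62.59.50.17.68: 62→(62−14)÷3=16=p, 59→(59−14)÷3=15=o, 50→(50−14)÷3=12=l, 17→(17−14)÷3=1=a, 68→(68−14)÷3=18=r.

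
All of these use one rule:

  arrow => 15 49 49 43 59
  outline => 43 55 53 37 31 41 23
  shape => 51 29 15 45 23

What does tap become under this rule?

53 15 45

With a=1..z=26, the number is 2·pos + 13.
Applying it to tap: t=20→53, a=1→15, p=16→45.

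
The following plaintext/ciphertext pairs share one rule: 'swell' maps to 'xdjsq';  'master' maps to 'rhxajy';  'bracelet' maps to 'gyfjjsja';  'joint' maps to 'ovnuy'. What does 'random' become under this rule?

whsktt

A repeating key of period 2 is used — shifts +5, +7 over and over.
Applying it to random: r+5=w, a+7=h, n+5=s, d+7=k, o+5=t, m+7=t.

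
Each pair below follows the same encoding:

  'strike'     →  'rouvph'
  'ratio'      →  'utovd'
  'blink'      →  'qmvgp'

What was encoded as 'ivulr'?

virus

s(18)→r(17) and t(19)→o(14) fit y≡23x+19 (mod 26); the inverse of 23 mod 26 is 17. Treating letters as 0–25, the rule is x ↦ 23x + 19 (mod 26).
Undoing it on ivulr: i(8)→17·(8−19)≡21=v; v(21)→17·(21−19)≡8=i; u(20)→17·(20−19)≡17=r; l(11)→17·(11−19)≡20=u; r(17)→17·(17−19)≡18=s (all mod 26).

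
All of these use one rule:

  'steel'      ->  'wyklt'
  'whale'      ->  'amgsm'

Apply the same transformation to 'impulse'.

mrvbtbo

In steel: s→w is +4, t→y is +5, e→k is +6, e→l is +7 — the shift increases by 1 each position. Letter i (0-indexed) is shifted by i+4, so successive shifts are 4, 5, 6, ….
Applying it to impulse: i+4=m, m+5=r, p+6=v, u+7=b, l+8=t, s+9=b, e+10=o.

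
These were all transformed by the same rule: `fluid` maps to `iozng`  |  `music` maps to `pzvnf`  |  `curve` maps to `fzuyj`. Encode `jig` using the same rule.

The shift depends on letter class: consonant f→i is +3, but vowel u→z is +5. The rule splits by letter class: vowels +5, consonants +3.
On jig: j(cons)+3=m, i(vowel)+5=n, g(cons)+3=j.

mnj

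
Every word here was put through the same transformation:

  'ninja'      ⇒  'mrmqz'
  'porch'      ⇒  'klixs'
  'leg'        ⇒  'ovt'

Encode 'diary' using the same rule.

This is the alphabet-reversal cipher (Atbash): a becomes z, b becomes y, etc.
For diary: d↔w, i↔r, a↔z, r↔i, y↔b.

wrzib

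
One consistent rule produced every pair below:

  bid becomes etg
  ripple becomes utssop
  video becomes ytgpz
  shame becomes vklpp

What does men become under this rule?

ppq

The shift depends on letter class: consonant b→e is +3, but vowel i→t is +11. The rule splits by letter class: vowels +11, consonants +3.
Applying it to men: m(cons)+3=p, e(vowel)+11=p, n(cons)+3=q.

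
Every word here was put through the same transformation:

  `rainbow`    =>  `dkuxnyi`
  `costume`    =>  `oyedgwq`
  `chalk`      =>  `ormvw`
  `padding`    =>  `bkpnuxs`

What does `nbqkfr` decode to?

A repeating key of period 2 is used — shifts +12, +10 over and over.
Decoding nbqkfr: n−12=b, b−10=r, q−12=e, k−10=a, f−12=t, r−10=h.

breath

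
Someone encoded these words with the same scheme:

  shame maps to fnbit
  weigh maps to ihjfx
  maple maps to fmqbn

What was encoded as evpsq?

proud

Two steps: reverse the string, then apply a Caesar shift of +1.
Decoding evpsq: shift back: e−1=d, v−1=u, p−1=o, s−1=r, q−1=p → duorp; then reverse → proud.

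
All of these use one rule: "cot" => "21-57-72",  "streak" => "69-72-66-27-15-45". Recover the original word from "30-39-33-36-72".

c(#3)→21 and o(#15)→57: differences scale by 3, so n = 3·pos + 12. With a=1..z=26, the number is 3·pos + 12.
Decoding 30-39-33-36-72: 30→(30−12)÷3=6=f, 39→(39−12)÷3=9=i, 33→(33−12)÷3=7=g, 36→(36−12)÷3=8=h, 72→(72−12)÷3=20=t.

fight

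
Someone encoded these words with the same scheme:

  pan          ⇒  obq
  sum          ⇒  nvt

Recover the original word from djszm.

lyric

Two steps: reverse the string, then apply a Caesar shift of +1.
Undoing it on djszm: shift back: d−1=c, j−1=i, s−1=r, z−1=y, m−1=l → ciryl; then reverse → lyric.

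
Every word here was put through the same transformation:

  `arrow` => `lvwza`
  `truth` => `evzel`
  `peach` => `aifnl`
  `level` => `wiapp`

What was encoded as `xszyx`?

mount

Shifts by position in arrow: pos 0: a→l (+11), pos 1: r→v (+4), pos 2: r→w (+5), pos 3: o→z (+11), pos 4: w→a (+4) — repeating every 3. The shifts repeat in a cycle of length 3: positions 0,1,… shift by +11, +4, +5, then the pattern repeats.
Undoing it on xszyx: x−11=m, s−4=o, z−5=u, y−11=n, x−4=t.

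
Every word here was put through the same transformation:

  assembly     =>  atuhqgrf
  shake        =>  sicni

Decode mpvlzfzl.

motivate

In assembly: a→a is +0, s→t is +1, s→u is +2, e→h is +3 — the shift increases by 1 each position. Each letter shifts forward by its position index (0, 1, 2, …) — the shift grows by one for each successive letter.
Undoing it on mpvlzfzl: m−0=m, p−1=o, v−2=t, l−3=i, z−4=v, f−5=a, z−6=t, l−7=e.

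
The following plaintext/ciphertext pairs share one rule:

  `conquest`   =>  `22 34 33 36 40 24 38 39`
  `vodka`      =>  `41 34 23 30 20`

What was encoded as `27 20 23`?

c is letter #3 and maps to 22: an offset of 19. Letters become their 1-based position plus 19 (so a→20, b→21, …).
Reversing it on 27 20 23: 27→(27−19)÷1=8=h, 20→(20−19)÷1=1=a, 23→(23−19)÷1=4=d.

had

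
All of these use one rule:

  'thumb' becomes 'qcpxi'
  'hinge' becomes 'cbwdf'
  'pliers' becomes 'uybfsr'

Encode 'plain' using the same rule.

uyjbw

Treating letters as 0–25, the rule is x ↦ 25x + 9 (mod 26).
On plain: p(15)→25·15+9≡20=u; l(11)→25·11+9≡24=y; a(0)→25·0+9≡9=j; i(8)→25·8+9≡1=b; n(13)→25·13+9≡22=w (all mod 26).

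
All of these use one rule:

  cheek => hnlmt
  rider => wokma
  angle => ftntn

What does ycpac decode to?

In cheek: c→h is +5, h→n is +6, e→l is +7, e→m is +8 — the shift increases by 1 each position. Letter i (0-indexed) is shifted by i+5, so successive shifts are 5, 6, 7, ….
Reversing it on ycpac: y−5=t, c−6=w, p−7=i, a−8=s, c−9=t.

twist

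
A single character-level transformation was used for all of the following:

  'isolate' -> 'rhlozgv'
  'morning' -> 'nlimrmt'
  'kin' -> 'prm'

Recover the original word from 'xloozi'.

Each pair mirrors across the alphabet (i↔r, s↔h, o↔l): positions sum to 25. Each letter is replaced by its mirror in the alphabet: a↔z, b↔y, c↔x, and so on (the Atbash cipher).
Decoding xloozi: x↔c, l↔o, o↔l, o↔l, z↔a, i↔r.

collar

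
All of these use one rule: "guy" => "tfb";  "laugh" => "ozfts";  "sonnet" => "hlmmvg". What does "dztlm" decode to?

wagon

Each pair mirrors across the alphabet (g↔t, u↔f, y↔b): positions sum to 25. Letters are reflected about the middle of the alphabet (position → 25−position): Atbash.
Decoding dztlm: d↔w, z↔a, t↔g, l↔o, m↔n.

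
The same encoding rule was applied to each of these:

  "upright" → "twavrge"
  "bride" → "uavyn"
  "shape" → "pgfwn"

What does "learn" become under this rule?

u(20)→t(19) and p(15)→w(22) fit y≡15x+5 (mod 26); the inverse of 15 mod 26 is 7. This is an affine cipher: with a=0,…,z=25, each position x becomes (15x+5) mod 26.
For learn: l(11)→15·11+5≡14=o; e(4)→15·4+5≡13=n; a(0)→15·0+5≡5=f; r(17)→15·17+5≡0=a; n(13)→15·13+5≡18=s (all mod 26).

onfas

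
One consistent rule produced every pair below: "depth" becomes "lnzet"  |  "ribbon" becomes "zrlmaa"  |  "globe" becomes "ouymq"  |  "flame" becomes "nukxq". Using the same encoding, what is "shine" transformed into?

aqsyq

In depth: d→l is +8, e→n is +9, p→z is +10, t→e is +11 — the shift increases by 1 each position. Each letter shifts forward by (position + 8), i.e. 8, 9, 10, … — the shift grows by one for each successive letter.
For shine: s+8=a, h+9=q, i+10=s, n+11=y, e+12=q.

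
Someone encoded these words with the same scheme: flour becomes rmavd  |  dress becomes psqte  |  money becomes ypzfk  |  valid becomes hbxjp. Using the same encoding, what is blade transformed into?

nmmeq

Shifts by position in flour: pos 0: f→r (+12), pos 1: l→m (+1), pos 2: o→a (+12), pos 3: u→v (+1) — repeating every 2. A repeating key of period 2 is used — shifts +12, +1 over and over.
Applying it to blade: b+12=n, l+1=m, a+12=m, d+1=e, e+12=q.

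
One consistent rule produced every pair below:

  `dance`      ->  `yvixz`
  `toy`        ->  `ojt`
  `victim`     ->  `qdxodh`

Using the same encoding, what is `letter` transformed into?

Compare letters: d→y is +21, a→v is +21, n→i is +21 — a constant shift. This is a Caesar cipher with shift 21.
Applying it to letter: l+21=g, e+21=z, t+21=o, t+21=o, e+21=z, r+21=m.

gzoozm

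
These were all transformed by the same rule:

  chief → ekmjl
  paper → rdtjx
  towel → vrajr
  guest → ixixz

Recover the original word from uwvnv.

strip

In chief: c→e is +2, h→k is +3, i→m is +4, e→j is +5 — the shift increases by 1 each position. Each letter shifts forward by (position + 2), i.e. 2, 3, 4, … — the shift grows by one for each successive letter.
Undoing it on uwvnv: u−2=s, w−3=t, v−4=r, n−5=i, v−6=p.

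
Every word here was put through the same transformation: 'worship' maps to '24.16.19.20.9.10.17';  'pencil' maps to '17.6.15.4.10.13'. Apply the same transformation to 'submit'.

20.22.3.14.10.21

The number is (letter's place in the alphabet, a=1) + 1.
For submit: s=19→20, u=21→22, b=2→3, m=13→14, i=9→10, t=20→21.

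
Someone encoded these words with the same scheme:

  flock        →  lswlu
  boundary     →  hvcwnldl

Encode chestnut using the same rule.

In flock: f→l is +6, l→s is +7, o→w is +8, c→l is +9 — the shift increases by 1 each position. The shift increases by 1 at each position, starting from +6: 6, 7, 8, ….
On chestnut: c+6=i, h+7=o, e+8=m, s+9=b, t+10=d, n+11=y, u+12=g, t+13=g.

iombdygg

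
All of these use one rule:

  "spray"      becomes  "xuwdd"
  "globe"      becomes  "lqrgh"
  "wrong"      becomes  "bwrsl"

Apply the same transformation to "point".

Two shifts are in play — +3 for a/e/i/o/u, +5 for every other letter.
For point: p(cons)+5=u, o(vowel)+3=r, i(vowel)+3=l, n(cons)+5=s, t(cons)+5=y.

urlsy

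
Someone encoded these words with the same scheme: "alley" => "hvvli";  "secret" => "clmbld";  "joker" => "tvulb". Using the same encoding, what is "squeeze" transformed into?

Vowels shift forward by 7 and consonants shift forward by 10.
Applying it to squeeze: s(cons)+10=c, q(cons)+10=a, u(vowel)+7=b, e(vowel)+7=l, e(vowel)+7=l, z(cons)+10=j, e(vowel)+7=l.

cablljl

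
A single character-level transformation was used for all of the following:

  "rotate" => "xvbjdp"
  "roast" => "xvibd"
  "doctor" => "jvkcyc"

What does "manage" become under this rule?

In rotate: r→x is +6, o→v is +7, t→b is +8, a→j is +9 — the shift increases by 1 each position. Each letter shifts forward by (position + 6), i.e. 6, 7, 8, … — the shift grows by one for each successive letter.
For manage: m+6=s, a+7=h, n+8=v, a+9=j, g+10=q, e+11=p.

shvjqp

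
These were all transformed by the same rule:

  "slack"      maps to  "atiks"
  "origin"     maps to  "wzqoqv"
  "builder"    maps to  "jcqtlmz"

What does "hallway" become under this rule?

Compare letters: s→a is +8, l→t is +8, a→i is +8 — a constant shift. Each letter is shifted forward by 8 in the alphabet (a Caesar shift of +8).
For hallway: h+8=p, a+8=i, l+8=t, l+8=t, w+8=e, a+8=i, y+8=g.

pitteig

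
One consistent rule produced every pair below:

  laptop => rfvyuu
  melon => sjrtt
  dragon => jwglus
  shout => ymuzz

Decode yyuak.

stove

Shifts by position in laptop: pos 0: l→r (+6), pos 1: a→f (+5), pos 2: p→v (+6), pos 3: t→y (+5) — repeating every 2. A repeating key of period 2 is used — shifts +6, +5 over and over.
Decoding yyuak: y−6=s, y−5=t, u−6=o, a−5=v, k−6=e.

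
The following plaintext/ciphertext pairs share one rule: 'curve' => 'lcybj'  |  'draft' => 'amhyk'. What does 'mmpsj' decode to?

cliff

The word is reversed, then every letter is shifted forward by 7.
Reversing it on mmpsj: shift back: m−7=f, m−7=f, p−7=i, s−7=l, j−7=c → ffilc; then reverse → cliff.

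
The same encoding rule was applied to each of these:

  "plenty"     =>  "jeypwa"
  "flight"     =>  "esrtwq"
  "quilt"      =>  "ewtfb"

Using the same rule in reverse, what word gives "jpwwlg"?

The output letters match the input read backwards, each shifted +11: plenty reversed is ytnelp. Read the word backwards and shift each letter +11.
Reversing it on jpwwlg: shift back: j−11=y, p−11=e, w−11=l, w−11=l, l−11=a, g−11=v → yellav; then reverse → valley.

valley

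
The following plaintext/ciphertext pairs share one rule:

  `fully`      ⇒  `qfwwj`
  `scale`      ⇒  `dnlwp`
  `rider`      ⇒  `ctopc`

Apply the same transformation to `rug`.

Compare letters: f→q is +11, u→f is +11, l→w is +11 — a constant shift. It's a constant shift of +11 (ROT11).
Applying it to rug: r+11=c, u+11=f, g+11=r.

cfr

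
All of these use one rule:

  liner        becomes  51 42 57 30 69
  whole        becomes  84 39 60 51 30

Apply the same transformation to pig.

Each letter becomes 3×(its alphabet position, a=1..z=26) + 15.
For pig: p=16→63, i=9→42, g=7→36.

63 42 36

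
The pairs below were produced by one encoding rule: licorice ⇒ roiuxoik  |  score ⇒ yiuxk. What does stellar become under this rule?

Compare letters: l→r is +6, i→o is +6, c→i is +6 — a constant shift. Each letter is shifted forward by 6 in the alphabet (a Caesar shift of +6).
Applying it to stellar: s+6=y, t+6=z, e+6=k, l+6=r, l+6=r, a+6=g, r+6=x.

yzkrrgx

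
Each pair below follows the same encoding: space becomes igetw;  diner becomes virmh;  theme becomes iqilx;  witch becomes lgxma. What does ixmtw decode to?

The output letters match the input read backwards, each shifted +4: space reversed is ecaps. The word is reversed, then every letter is shifted forward by 4.
Decoding ixmtw: shift back: i−4=e, x−4=t, m−4=i, t−4=p, w−4=s → etips; then reverse → spite.

spite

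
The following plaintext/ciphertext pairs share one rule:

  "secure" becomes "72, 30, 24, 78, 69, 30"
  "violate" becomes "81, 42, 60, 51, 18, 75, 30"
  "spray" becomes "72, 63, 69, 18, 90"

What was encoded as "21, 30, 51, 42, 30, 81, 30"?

believe

s(#19)→72 and e(#5)→30: differences scale by 3, so n = 3·pos + 15. The formula is n = 3×(alphabet index, a=1) + 15.
Decoding 21, 30, 51, 42, 30, 81, 30: 21→(21−15)÷3=2=b, 30→(30−15)÷3=5=e, 51→(51−15)÷3=12=l, 42→(42−15)÷3=9=i, 30→(30−15)÷3=5=e, 81→(81−15)÷3=22=v, 30→(30−15)÷3=5=e.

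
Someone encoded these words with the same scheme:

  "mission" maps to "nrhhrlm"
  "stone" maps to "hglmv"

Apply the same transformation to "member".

nvnyvi

This is the alphabet-reversal cipher (Atbash): a becomes z, b becomes y, etc.
Applying it to member: m↔n, e↔v, m↔n, b↔y, e↔v, r↔i.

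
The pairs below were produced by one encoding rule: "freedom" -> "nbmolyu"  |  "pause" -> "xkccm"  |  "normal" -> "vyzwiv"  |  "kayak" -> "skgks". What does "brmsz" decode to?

their

The shifts repeat in a cycle of length 2: positions 0,1,… shift by +8, +10, then the pattern repeats.
Decoding brmsz: b−8=t, r−10=h, m−8=e, s−10=i, z−8=r.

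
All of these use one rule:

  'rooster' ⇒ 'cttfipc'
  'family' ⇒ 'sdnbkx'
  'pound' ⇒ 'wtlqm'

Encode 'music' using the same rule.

nlfbj

r(17)→c(2) and o(14)→t(19) fit y≡3x+3 (mod 26); the inverse of 3 mod 26 is 9. This is an affine cipher: with a=0,…,z=25, each position x becomes (3x+3) mod 26.
On music: m(12)→3·12+3≡13=n; u(20)→3·20+3≡11=l; s(18)→3·18+3≡5=f; i(8)→3·8+3≡1=b; c(2)→3·2+3≡9=j (all mod 26).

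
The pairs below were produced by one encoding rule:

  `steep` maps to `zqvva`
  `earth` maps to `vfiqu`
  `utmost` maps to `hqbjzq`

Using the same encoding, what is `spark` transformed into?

s(18)→z(25) and t(19)→q(16) fit y≡17x+5 (mod 26); the inverse of 17 mod 26 is 23. Treating letters as 0–25, the rule is x ↦ 17x + 5 (mod 26).
Applying it to spark: s(18)→17·18+5≡25=z; p(15)→17·15+5≡0=a; a(0)→17·0+5≡5=f; r(17)→17·17+5≡8=i; k(10)→17·10+5≡19=t (all mod 26).

zafit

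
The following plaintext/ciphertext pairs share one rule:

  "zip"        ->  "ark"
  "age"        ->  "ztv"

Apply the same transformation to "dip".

wrk

Each pair mirrors across the alphabet (z↔a, i↔r, p↔k): positions sum to 25. This is the alphabet-reversal cipher (Atbash): a becomes z, b becomes y, etc.
On dip: d↔w, i↔r, p↔k.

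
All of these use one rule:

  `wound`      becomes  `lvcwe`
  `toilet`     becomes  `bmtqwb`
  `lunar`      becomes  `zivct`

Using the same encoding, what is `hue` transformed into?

The output letters match the input read backwards, each shifted +8: wound reversed is dnuow. Two steps: reverse the string, then apply a Caesar shift of +8.
Applying it to hue: reverse → euh; then shift: e+8=m, u+8=c, h+8=p.

mcp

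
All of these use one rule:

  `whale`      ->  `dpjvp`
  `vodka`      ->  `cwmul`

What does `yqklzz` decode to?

ribbon

Each letter shifts forward by (position + 7), i.e. 7, 8, 9, … — the shift grows by one for each successive letter.
Reversing it on yqklzz: y−7=r, q−8=i, k−9=b, l−10=b, z−11=o, z−12=n.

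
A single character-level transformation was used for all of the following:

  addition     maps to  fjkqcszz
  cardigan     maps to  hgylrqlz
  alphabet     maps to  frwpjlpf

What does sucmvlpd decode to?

november

Each letter shifts forward by (position + 5), i.e. 5, 6, 7, … — the shift grows by one for each successive letter.
Reversing it on sucmvlpd: s−5=n, u−6=o, c−7=v, m−8=e, v−9=m, l−10=b, p−11=e, d−12=r.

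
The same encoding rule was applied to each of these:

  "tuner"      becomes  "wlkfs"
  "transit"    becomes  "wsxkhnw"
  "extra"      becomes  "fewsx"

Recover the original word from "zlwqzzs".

outdoor

t(19)→w(22) and u(20)→l(11) fit y≡15x+23 (mod 26); the inverse of 15 mod 26 is 7. This is an affine cipher: with a=0,…,z=25, each position x becomes (15x+23) mod 26.
Decoding zlwqzzs: z(25)→7·(25−23)≡14=o; l(11)→7·(11−23)≡20=u; w(22)→7·(22−23)≡19=t; q(16)→7·(16−23)≡3=d; z(25)→7·(25−23)≡14=o; z(25)→7·(25−23)≡14=o; s(18)→7·(18−23)≡17=r (all mod 26).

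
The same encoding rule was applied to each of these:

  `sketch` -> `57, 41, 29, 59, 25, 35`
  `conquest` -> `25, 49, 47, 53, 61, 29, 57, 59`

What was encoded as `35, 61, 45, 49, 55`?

s(#19)→57 and k(#11)→41: differences scale by 2, so n = 2·pos + 19. With a=1..z=26, the number is 2·pos + 19.
Reversing it on 35, 61, 45, 49, 55: 35→(35−19)÷2=8=h, 61→(61−19)÷2=21=u, 45→(45−19)÷2=13=m, 49→(49−19)÷2=15=o, 55→(55−19)÷2=18=r.

humor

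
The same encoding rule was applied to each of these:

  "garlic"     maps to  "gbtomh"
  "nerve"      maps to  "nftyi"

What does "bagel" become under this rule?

bbihp

In garlic: g→g is +0, a→b is +1, r→t is +2, l→o is +3 — the shift increases by 1 each position. Letter i (0-indexed) is shifted by i+0, so successive shifts are 0, 1, 2, ….
On bagel: b+0=b, a+1=b, g+2=i, e+3=h, l+4=p.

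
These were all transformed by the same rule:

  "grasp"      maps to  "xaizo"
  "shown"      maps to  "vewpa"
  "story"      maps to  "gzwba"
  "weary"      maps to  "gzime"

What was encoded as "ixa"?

Two steps: reverse the string, then apply a Caesar shift of +8.
Undoing it on ixa: shift back: i−8=a, x−8=p, a−8=s → aps; then reverse → spa.

spa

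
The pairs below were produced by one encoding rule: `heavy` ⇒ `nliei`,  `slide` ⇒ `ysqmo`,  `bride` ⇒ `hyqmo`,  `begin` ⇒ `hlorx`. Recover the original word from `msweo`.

In heavy: h→n is +6, e→l is +7, a→i is +8, v→e is +9 — the shift increases by 1 each position. The shift increases by 1 at each position, starting from +6: 6, 7, 8, ….
Decoding msweo: m−6=g, s−7=l, w−8=o, e−9=v, o−10=e.

glove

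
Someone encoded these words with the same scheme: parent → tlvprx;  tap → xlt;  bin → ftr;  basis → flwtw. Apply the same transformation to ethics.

pxltgw

Two shifts are in play — +11 for a/e/i/o/u, +4 for every other letter.
On ethics: e(vowel)+11=p, t(cons)+4=x, h(cons)+4=l, i(vowel)+11=t, c(cons)+4=g, s(cons)+4=w.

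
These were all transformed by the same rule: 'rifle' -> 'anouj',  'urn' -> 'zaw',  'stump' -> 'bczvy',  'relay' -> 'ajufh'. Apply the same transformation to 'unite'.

zwncj

The shift depends on letter class: consonant r→a is +9, but vowel i→n is +5. Two shifts are in play — +5 for a/e/i/o/u, +9 for every other letter.
On unite: u(vowel)+5=z, n(cons)+9=w, i(vowel)+5=n, t(cons)+9=c, e(vowel)+5=j.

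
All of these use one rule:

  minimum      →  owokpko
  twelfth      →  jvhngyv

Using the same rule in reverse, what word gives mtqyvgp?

The output letters match the input read backwards, each shifted +2: minimum reversed is muminim. The word is reversed, then every letter is shifted forward by 2.
Decoding mtqyvgp: shift back: m−2=k, t−2=r, q−2=o, y−2=w, v−2=t, g−2=e, p−2=n → krowten; then reverse → network.

network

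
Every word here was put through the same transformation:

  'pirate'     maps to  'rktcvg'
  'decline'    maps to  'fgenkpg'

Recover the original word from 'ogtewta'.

mercury

Compare letters: p→r is +2, i→k is +2, r→t is +2 — a constant shift. It's a constant shift of +2 (ROT2).
Reversing it on ogtewta: o−2=m, g−2=e, t−2=r, e−2=c, w−2=u, t−2=r, a−2=y.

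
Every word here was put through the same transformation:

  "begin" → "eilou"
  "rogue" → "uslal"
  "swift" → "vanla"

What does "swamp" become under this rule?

vafsw

In begin: b→e is +3, e→i is +4, g→l is +5, i→o is +6 — the shift increases by 1 each position. Each letter shifts forward by (position + 3), i.e. 3, 4, 5, … — the shift grows by one for each successive letter.
Applying it to swamp: s+3=v, w+4=a, a+5=f, m+6=s, p+7=w.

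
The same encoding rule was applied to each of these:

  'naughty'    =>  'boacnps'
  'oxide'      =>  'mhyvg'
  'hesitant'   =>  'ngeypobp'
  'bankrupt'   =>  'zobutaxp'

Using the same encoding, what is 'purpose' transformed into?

n(13)→b(1) and a(0)→o(14) fit y≡11x+14 (mod 26); the inverse of 11 mod 26 is 19. This is an affine cipher: with a=0,…,z=25, each position x becomes (11x+14) mod 26.
On purpose: p(15)→11·15+14≡23=x; u(20)→11·20+14≡0=a; r(17)→11·17+14≡19=t; p(15)→11·15+14≡23=x; o(14)→11·14+14≡12=m; s(18)→11·18+14≡4=e; e(4)→11·4+14≡6=g (all mod 26).

xatxmeg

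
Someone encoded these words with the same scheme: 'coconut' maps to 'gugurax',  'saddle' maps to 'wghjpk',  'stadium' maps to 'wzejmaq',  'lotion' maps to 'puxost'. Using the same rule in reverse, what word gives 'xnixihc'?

Shifts by position in coconut: pos 0: c→g (+4), pos 1: o→u (+6), pos 2: c→g (+4), pos 3: o→u (+6) — repeating every 2. The shifts repeat in a cycle of length 2: positions 0,1,… shift by +4, +6, then the pattern repeats.
Decoding xnixihc: x−4=t, n−6=h, i−4=e, x−6=r, i−4=e, h−6=b, c−4=y.

thereby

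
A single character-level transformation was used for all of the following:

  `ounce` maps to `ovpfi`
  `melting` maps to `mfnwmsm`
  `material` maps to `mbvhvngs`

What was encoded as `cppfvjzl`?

concrete

Letter i (0-indexed) is shifted by i+0, so successive shifts are 0, 1, 2, ….
Reversing it on cppfvjzl: c−0=c, p−1=o, p−2=n, f−3=c, v−4=r, j−5=e, z−6=t, l−7=e.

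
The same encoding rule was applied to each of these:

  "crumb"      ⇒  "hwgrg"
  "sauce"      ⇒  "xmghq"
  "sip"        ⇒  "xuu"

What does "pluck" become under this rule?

The shift depends on letter class: consonant c→h is +5, but vowel u→g is +12. Vowels shift forward by 12 and consonants shift forward by 5.
Applying it to pluck: p(cons)+5=u, l(cons)+5=q, u(vowel)+12=g, c(cons)+5=h, k(cons)+5=p.

uqghp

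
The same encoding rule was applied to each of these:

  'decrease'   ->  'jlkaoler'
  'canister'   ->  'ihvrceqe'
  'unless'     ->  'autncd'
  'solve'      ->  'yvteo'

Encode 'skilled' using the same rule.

yrquvpp

Each letter shifts forward by (position + 6), i.e. 6, 7, 8, … — the shift grows by one for each successive letter.
On skilled: s+6=y, k+7=r, i+8=q, l+9=u, l+10=v, e+11=p, d+12=p.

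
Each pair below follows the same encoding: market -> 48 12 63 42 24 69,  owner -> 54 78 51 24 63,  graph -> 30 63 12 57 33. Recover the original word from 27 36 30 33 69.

Each letter becomes 3×(its alphabet position, a=1..z=26) + 9.
Reversing it on 27 36 30 33 69: 27→(27−9)÷3=6=f, 36→(36−9)÷3=9=i, 30→(30−9)÷3=7=g, 33→(33−9)÷3=8=h, 69→(69−9)÷3=20=t.

fight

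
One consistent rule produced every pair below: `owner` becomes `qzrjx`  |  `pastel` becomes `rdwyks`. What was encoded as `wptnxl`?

The shift increases by 1 at each position, starting from +2: 2, 3, 4, ….
Undoing it on wptnxl: w−2=u, p−3=m, t−4=p, n−5=i, x−6=r, l−7=e.

umpire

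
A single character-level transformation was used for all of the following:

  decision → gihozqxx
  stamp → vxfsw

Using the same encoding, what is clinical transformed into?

fpntpkjv

In decision: d→g is +3, e→i is +4, c→h is +5, i→o is +6 — the shift increases by 1 each position. The shift increases by 1 at each position, starting from +3: 3, 4, 5, ….
On clinical: c+3=f, l+4=p, i+5=n, n+6=t, i+7=p, c+8=k, a+9=j, l+10=v.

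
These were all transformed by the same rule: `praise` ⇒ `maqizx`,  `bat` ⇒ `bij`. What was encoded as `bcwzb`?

The output letters match the input read backwards, each shifted +8: praise reversed is esiarp. The word is reversed, then every letter is shifted forward by 8.
Decoding bcwzb: shift back: b−8=t, c−8=u, w−8=o, z−8=r, b−8=t → tuort; then reverse → trout.

trout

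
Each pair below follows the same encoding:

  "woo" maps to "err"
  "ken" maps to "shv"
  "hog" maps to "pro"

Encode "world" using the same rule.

erztl

The shift depends on letter class: consonant w→e is +8, but vowel o→r is +3. Vowels shift forward by 3 and consonants shift forward by 8.
Applying it to world: w(cons)+8=e, o(vowel)+3=r, r(cons)+8=z, l(cons)+8=t, d(cons)+8=l.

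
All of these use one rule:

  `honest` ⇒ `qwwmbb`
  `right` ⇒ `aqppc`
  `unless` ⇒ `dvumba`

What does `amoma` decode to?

Shifts by position in honest: pos 0: h→q (+9), pos 1: o→w (+8), pos 2: n→w (+9), pos 3: e→m (+8) — repeating every 2. The shifts repeat in a cycle of length 2: positions 0,1,… shift by +9, +8, then the pattern repeats.
Reversing it on amoma: a−9=r, m−8=e, o−9=f, m−8=e, a−9=r.

refer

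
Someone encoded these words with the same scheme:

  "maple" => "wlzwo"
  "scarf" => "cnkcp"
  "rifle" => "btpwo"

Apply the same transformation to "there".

dsoco

The shifts repeat in a cycle of length 2: positions 0,1,… shift by +10, +11, then the pattern repeats.
For there: t+10=d, h+11=s, e+10=o, r+11=c, e+10=o.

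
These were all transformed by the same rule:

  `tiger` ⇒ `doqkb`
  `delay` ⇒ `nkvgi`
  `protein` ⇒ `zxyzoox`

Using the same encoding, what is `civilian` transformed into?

mofovokt

The shifts repeat in a cycle of length 2: positions 0,1,… shift by +10, +6, then the pattern repeats.
Applying it to civilian: c+10=m, i+6=o, v+10=f, i+6=o, l+10=v, i+6=o, a+10=k, n+6=t.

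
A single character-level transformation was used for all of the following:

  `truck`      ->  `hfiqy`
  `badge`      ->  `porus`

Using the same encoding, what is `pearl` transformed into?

dsofz

Compare letters: t→h is +14, r→f is +14, u→i is +14 — a constant shift. It's a constant shift of +14 (ROT14).
Applying it to pearl: p+14=d, e+14=s, a+14=o, r+14=f, l+14=z.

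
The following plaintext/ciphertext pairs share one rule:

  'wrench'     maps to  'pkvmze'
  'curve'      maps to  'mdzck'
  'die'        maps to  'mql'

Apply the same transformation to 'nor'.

zwv

The output letters match the input read backwards, each shifted +8: wrench reversed is hcnerw. Two steps: reverse the string, then apply a Caesar shift of +8.
Applying it to nor: reverse → ron; then shift: r+8=z, o+8=w, n+8=v.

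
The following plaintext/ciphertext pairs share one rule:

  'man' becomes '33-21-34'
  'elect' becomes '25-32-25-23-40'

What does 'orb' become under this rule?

35-38-22

The number is (letter's place in the alphabet, a=1) + 20.
For orb: o=15→35, r=18→38, b=2→22.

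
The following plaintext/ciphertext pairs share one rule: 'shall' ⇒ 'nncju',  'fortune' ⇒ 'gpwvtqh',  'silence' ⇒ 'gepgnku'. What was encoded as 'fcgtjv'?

thread

The output letters match the input read backwards, each shifted +2: shall reversed is llahs. Read the word backwards and shift each letter +2.
Decoding fcgtjv: shift back: f−2=d, c−2=a, g−2=e, t−2=r, j−2=h, v−2=t → daerht; then reverse → thread.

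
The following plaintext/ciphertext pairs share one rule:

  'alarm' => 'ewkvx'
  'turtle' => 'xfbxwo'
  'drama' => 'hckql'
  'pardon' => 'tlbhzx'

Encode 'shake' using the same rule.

wskop

Shifts by position in alarm: pos 0: a→e (+4), pos 1: l→w (+11), pos 2: a→k (+10), pos 3: r→v (+4), pos 4: m→x (+11) — repeating every 3. The shifts repeat in a cycle of length 3: positions 0,1,… shift by +4, +11, +10, then the pattern repeats.
For shake: s+4=w, h+11=s, a+10=k, k+4=o, e+11=p.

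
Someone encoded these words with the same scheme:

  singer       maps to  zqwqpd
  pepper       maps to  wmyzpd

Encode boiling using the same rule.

Each letter shifts forward by (position + 7), i.e. 7, 8, 9, … — the shift grows by one for each successive letter.
Applying it to boiling: b+7=i, o+8=w, i+9=r, l+10=v, i+11=t, n+12=z, g+13=t.

iwrvtzt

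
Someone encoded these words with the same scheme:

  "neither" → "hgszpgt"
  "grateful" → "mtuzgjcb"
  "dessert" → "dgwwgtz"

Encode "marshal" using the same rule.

eutwpub

Treating letters as 0–25, the rule is x ↦ 3x + 20 (mod 26).
For marshal: m(12)→3·12+20≡4=e; a(0)→3·0+20≡20=u; r(17)→3·17+20≡19=t; s(18)→3·18+20≡22=w; h(7)→3·7+20≡15=p; a(0)→3·0+20≡20=u; l(11)→3·11+20≡1=b (all mod 26).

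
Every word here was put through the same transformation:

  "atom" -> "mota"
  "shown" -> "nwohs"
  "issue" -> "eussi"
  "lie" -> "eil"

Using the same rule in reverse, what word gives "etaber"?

The word is simply reversed.
Decoding etaber: then reverse → rebate.

rebate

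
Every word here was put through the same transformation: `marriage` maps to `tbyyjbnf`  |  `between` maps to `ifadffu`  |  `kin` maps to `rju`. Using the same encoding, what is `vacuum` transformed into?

The shift depends on letter class: consonant m→t is +7, but vowel a→b is +1. Vowels shift forward by 1 and consonants shift forward by 7.
Applying it to vacuum: v(cons)+7=c, a(vowel)+1=b, c(cons)+7=j, u(vowel)+1=v, u(vowel)+1=v, m(cons)+7=t.

cbjvvt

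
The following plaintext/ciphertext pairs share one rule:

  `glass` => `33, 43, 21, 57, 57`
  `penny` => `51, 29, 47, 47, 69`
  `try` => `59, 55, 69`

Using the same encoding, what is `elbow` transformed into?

29, 43, 23, 49, 65

With a=1..z=26, the number is 2·pos + 19.
For elbow: e=5→29, l=12→43, b=2→23, o=15→49, w=23→65.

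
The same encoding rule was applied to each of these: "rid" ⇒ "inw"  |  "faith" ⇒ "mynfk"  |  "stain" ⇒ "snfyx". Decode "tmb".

who

The output letters match the input read backwards, each shifted +5: rid reversed is dir. Two steps: reverse the string, then apply a Caesar shift of +5.
Reversing it on tmb: shift back: t−5=o, m−5=h, b−5=w → ohw; then reverse → who.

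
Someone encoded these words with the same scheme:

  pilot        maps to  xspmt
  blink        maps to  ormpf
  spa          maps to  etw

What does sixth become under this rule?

lxbmw

The output letters match the input read backwards, each shifted +4: pilot reversed is tolip. Two steps: reverse the string, then apply a Caesar shift of +4.
On sixth: reverse → htxis; then shift: h+4=l, t+4=x, x+4=b, i+4=m, s+4=w.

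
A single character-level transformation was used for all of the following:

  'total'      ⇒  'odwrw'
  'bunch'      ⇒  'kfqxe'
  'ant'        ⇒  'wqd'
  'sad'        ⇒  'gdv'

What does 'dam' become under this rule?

pdg

The output letters match the input read backwards, each shifted +3: total reversed is latot. Two steps: reverse the string, then apply a Caesar shift of +3.
On dam: reverse → mad; then shift: m+3=p, a+3=d, d+3=g.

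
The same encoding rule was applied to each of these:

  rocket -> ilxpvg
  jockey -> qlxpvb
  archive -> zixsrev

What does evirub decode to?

Each pair mirrors across the alphabet (r↔i, o↔l, c↔x): positions sum to 25. This is the alphabet-reversal cipher (Atbash): a becomes z, b becomes y, etc.
Undoing it on evirub: e↔v, v↔e, i↔r, r↔i, u↔f, b↔y.

verify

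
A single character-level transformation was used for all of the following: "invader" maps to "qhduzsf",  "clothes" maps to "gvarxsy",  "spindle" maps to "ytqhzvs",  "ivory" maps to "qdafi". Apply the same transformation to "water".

wursf

i(8)→q(16) and n(13)→h(7) fit y≡19x+20 (mod 26); the inverse of 19 mod 26 is 11. This is an affine cipher: with a=0,…,z=25, each position x becomes (19x+20) mod 26.
For water: w(22)→19·22+20≡22=w; a(0)→19·0+20≡20=u; t(19)→19·19+20≡17=r; e(4)→19·4+20≡18=s; r(17)→19·17+20≡5=f (all mod 26).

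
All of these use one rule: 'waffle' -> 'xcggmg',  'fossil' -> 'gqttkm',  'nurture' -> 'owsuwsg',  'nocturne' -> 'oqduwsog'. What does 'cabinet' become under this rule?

dcckogu

The shift depends on letter class: consonant w→x is +1, but vowel a→c is +2. The rule splits by letter class: vowels +2, consonants +1.
For cabinet: c(cons)+1=d, a(vowel)+2=c, b(cons)+1=c, i(vowel)+2=k, n(cons)+1=o, e(vowel)+2=g, t(cons)+1=u.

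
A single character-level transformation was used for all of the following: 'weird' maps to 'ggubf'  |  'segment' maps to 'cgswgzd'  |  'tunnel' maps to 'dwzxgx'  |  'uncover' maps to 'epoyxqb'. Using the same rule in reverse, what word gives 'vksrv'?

Shifts by position in weird: pos 0: w→g (+10), pos 1: e→g (+2), pos 2: i→u (+12), pos 3: r→b (+10), pos 4: d→f (+2) — repeating every 3. It's a Vigenère-style cipher with numeric key [10,2,12]: position i shifts by key[i mod 3].
Decoding vksrv: v−10=l, k−2=i, s−12=g, r−10=h, v−2=t.

light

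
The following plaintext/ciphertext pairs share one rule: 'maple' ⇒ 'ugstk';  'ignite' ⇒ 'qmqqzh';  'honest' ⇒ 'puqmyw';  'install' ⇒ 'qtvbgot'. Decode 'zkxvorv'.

Shifts by position in maple: pos 0: m→u (+8), pos 1: a→g (+6), pos 2: p→s (+3), pos 3: l→t (+8), pos 4: e→k (+6) — repeating every 3. The shifts repeat in a cycle of length 3: positions 0,1,… shift by +8, +6, +3, then the pattern repeats.
Decoding zkxvorv: z−8=r, k−6=e, x−3=u, v−8=n, o−6=i, r−3=o, v−8=n.

reunion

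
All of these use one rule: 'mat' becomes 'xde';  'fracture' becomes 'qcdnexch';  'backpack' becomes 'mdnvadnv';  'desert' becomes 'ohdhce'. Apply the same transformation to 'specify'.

The shift depends on letter class: consonant m→x is +11, but vowel a→d is +3. The rule splits by letter class: vowels +3, consonants +11.
For specify: s(cons)+11=d, p(cons)+11=a, e(vowel)+3=h, c(cons)+11=n, i(vowel)+3=l, f(cons)+11=q, y(cons)+11=j.

dahnlqj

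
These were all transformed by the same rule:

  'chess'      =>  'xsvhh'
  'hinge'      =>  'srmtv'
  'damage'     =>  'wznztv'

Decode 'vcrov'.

Each pair mirrors across the alphabet (c↔x, h↔s, e↔v): positions sum to 25. This is the alphabet-reversal cipher (Atbash): a becomes z, b becomes y, etc.
Undoing it on vcrov: v↔e, c↔x, r↔i, o↔l, v↔e.

exile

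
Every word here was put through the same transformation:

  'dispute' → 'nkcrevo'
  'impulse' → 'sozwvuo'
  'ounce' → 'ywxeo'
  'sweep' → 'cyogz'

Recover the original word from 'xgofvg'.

needle

It's a Vigenère-style cipher with numeric key [10,2]: position i shifts by key[i mod 2].
Decoding xgofvg: x−10=n, g−2=e, o−10=e, f−2=d, v−10=l, g−2=e.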